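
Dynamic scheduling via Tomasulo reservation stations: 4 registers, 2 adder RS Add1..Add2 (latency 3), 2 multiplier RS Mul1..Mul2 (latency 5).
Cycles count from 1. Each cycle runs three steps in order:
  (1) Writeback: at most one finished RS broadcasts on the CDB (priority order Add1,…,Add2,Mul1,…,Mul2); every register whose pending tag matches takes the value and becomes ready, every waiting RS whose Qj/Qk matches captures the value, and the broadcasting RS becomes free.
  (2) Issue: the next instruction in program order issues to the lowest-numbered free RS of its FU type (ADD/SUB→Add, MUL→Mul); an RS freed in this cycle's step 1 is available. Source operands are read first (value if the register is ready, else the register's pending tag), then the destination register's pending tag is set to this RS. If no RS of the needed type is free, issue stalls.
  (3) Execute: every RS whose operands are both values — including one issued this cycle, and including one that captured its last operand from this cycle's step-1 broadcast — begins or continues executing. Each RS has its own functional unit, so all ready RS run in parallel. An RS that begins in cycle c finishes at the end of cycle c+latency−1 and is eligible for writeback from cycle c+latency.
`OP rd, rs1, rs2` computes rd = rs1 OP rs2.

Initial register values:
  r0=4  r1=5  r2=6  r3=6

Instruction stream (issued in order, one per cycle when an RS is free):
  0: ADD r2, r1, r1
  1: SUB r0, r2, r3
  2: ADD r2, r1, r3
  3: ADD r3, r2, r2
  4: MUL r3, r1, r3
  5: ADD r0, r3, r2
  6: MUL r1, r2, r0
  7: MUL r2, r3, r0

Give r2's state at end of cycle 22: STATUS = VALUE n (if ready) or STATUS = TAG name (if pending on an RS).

c1: issue ADD r2<-Add1 | r0:4,r1:5,r2:Add1,r3:6
c2: issue SUB r0<-Add2 | r0:Add2,r1:5,r2:Add1,r3:6
c3: stall | r0:Add2,r1:5,r2:Add1,r3:6
c4: CDB Add1=10; issue ADD r2<-Add1 | r0:Add2,r1:5,r2:Add1,r3:6
c5: stall | r0:Add2,r1:5,r2:Add1,r3:6
c6: stall | r0:Add2,r1:5,r2:Add1,r3:6
c7: CDB Add1=11; issue ADD r3<-Add1 | r0:Add2,r1:5,r2:11,r3:Add1
c8: CDB Add2=4; issue MUL r3<-Mul1 | r0:4,r1:5,r2:11,r3:Mul1
c9: issue ADD r0<-Add2 | r0:Add2,r1:5,r2:11,r3:Mul1
c10: CDB Add1=22; issue MUL r1<-Mul2 | r0:Add2,r1:Mul2,r2:11,r3:Mul1
c11: stall | r0:Add2,r1:Mul2,r2:11,r3:Mul1
c12: stall | r0:Add2,r1:Mul2,r2:11,r3:Mul1
c13: stall | r0:Add2,r1:Mul2,r2:11,r3:Mul1
c14: stall | r0:Add2,r1:Mul2,r2:11,r3:Mul1
c15: CDB Mul1=110; issue MUL r2<-Mul1 | r0:Add2,r1:Mul2,r2:Mul1,r3:110
c16: - | r0:Add2,r1:Mul2,r2:Mul1,r3:110
c17: - | r0:Add2,r1:Mul2,r2:Mul1,r3:110
c18: CDB Add2=121 | r0:121,r1:Mul2,r2:Mul1,r3:110
c19: - | r0:121,r1:Mul2,r2:Mul1,r3:110
c20: - | r0:121,r1:Mul2,r2:Mul1,r3:110
c21: - | r0:121,r1:Mul2,r2:Mul1,r3:110
c22: - | r0:121,r1:Mul2,r2:Mul1,r3:110

STATUS = TAG Mul1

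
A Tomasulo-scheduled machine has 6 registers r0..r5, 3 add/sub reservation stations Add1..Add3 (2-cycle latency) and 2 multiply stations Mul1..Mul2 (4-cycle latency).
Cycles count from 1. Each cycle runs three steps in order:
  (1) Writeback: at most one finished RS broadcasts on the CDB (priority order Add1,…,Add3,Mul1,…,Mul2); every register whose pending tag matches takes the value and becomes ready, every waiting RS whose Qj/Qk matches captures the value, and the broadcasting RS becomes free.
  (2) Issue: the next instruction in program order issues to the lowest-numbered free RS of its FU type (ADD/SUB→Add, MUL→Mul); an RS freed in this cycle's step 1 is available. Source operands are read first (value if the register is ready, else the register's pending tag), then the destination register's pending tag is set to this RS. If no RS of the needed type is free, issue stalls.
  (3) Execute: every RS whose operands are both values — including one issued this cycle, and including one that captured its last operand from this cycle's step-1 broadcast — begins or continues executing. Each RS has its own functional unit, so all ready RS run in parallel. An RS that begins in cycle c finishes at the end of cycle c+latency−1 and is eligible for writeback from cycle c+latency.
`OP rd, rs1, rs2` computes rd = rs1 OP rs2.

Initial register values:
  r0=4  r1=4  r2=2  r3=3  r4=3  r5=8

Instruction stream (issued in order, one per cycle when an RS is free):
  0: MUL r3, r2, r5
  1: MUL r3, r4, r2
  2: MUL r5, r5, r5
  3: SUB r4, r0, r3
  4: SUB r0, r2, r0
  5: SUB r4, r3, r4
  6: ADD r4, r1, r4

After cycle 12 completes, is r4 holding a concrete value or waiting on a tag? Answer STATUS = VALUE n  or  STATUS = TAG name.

STATUS = VALUE 12

cycle 1: issue MUL r3<-Mul1 // r0:4,r1:4,r2:2,r3:Mul1,r4:3,r5:8
cycle 2: issue MUL r3<-Mul2 // r0:4,r1:4,r2:2,r3:Mul2,r4:3,r5:8
cycle 3: stall // r0:4,r1:4,r2:2,r3:Mul2,r4:3,r5:8
cycle 4: stall // r0:4,r1:4,r2:2,r3:Mul2,r4:3,r5:8
cycle 5: CDB Mul1=16; issue MUL r5<-Mul1 // r0:4,r1:4,r2:2,r3:Mul2,r4:3,r5:Mul1
cycle 6: CDB Mul2=6; issue SUB r4<-Add1 // r0:4,r1:4,r2:2,r3:6,r4:Add1,r5:Mul1
cycle 7: issue SUB r0<-Add2 // r0:Add2,r1:4,r2:2,r3:6,r4:Add1,r5:Mul1
cycle 8: CDB Add1=-2; issue SUB r4<-Add1 // r0:Add2,r1:4,r2:2,r3:6,r4:Add1,r5:Mul1
cycle 9: CDB Add2=-2; issue ADD r4<-Add2 // r0:-2,r1:4,r2:2,r3:6,r4:Add2,r5:Mul1
cycle 10: CDB Add1=8 // r0:-2,r1:4,r2:2,r3:6,r4:Add2,r5:Mul1
cycle 11: CDB Mul1=64 // r0:-2,r1:4,r2:2,r3:6,r4:Add2,r5:64
cycle 12: CDB Add2=12 // r0:-2,r1:4,r2:2,r3:6,r4:12,r5:64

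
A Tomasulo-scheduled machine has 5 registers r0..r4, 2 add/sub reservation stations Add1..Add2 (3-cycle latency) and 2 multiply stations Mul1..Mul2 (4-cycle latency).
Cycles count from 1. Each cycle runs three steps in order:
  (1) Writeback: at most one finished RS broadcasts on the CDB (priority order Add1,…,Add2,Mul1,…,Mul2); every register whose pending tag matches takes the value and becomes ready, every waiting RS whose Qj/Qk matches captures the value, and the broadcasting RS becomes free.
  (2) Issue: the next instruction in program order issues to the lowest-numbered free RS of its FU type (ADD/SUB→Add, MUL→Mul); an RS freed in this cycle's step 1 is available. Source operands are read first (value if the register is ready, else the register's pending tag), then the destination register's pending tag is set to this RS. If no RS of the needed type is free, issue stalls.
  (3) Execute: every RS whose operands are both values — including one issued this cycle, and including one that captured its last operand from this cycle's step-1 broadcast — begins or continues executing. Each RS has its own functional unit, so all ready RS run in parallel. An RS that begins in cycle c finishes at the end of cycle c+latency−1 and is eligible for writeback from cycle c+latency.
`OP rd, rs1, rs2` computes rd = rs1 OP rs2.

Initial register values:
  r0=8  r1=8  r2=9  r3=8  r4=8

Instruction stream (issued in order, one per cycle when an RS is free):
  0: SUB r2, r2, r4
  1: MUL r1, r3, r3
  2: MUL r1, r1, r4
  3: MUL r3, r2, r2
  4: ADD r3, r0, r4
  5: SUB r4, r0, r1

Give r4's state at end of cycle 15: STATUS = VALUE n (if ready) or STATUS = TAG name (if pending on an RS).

STATUS = VALUE -504

  c1: issue SUB r2<-Add1  regs: r0:8,r1:8,r2:Add1,r3:8,r4:8
  c2: issue MUL r1<-Mul1  regs: r0:8,r1:Mul1,r2:Add1,r3:8,r4:8
  c3: issue MUL r1<-Mul2  regs: r0:8,r1:Mul2,r2:Add1,r3:8,r4:8
  c4: CDB Add1=1; stall  regs: r0:8,r1:Mul2,r2:1,r3:8,r4:8
  c5: stall  regs: r0:8,r1:Mul2,r2:1,r3:8,r4:8
  c6: CDB Mul1=64; issue MUL r3<-Mul1  regs: r0:8,r1:Mul2,r2:1,r3:Mul1,r4:8
  c7: issue ADD r3<-Add1  regs: r0:8,r1:Mul2,r2:1,r3:Add1,r4:8
  c8: issue SUB r4<-Add2  regs: r0:8,r1:Mul2,r2:1,r3:Add1,r4:Add2
  c9: -  regs: r0:8,r1:Mul2,r2:1,r3:Add1,r4:Add2
  c10: CDB Add1=16  regs: r0:8,r1:Mul2,r2:1,r3:16,r4:Add2
  c11: CDB Mul1=1  regs: r0:8,r1:Mul2,r2:1,r3:16,r4:Add2
  c12: CDB Mul2=512  regs: r0:8,r1:512,r2:1,r3:16,r4:Add2
  c13: -  regs: r0:8,r1:512,r2:1,r3:16,r4:Add2
  c14: -  regs: r0:8,r1:512,r2:1,r3:16,r4:Add2
  c15: CDB Add2=-504  regs: r0:8,r1:512,r2:1,r3:16,r4:-504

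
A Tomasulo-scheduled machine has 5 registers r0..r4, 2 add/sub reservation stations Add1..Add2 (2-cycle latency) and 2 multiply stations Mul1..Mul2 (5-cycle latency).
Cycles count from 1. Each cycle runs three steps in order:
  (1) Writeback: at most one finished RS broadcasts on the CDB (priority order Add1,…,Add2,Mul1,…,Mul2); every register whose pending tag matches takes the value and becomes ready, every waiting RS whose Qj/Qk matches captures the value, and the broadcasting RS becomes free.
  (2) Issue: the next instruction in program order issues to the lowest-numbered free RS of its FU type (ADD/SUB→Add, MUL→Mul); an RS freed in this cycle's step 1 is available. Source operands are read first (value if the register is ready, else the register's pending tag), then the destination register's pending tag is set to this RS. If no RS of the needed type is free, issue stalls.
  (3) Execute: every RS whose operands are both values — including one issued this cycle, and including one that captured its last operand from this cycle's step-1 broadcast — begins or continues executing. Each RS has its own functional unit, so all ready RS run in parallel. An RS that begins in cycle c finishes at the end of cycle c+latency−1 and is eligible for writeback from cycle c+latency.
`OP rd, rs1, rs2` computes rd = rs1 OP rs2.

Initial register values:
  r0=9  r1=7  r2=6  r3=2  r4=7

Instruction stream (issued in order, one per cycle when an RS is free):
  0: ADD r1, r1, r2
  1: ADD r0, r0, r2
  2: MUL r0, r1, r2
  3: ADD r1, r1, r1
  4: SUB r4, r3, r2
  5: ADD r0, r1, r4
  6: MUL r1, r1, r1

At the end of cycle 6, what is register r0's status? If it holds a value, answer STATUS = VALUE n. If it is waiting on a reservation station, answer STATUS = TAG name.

STATUS = TAG Add1

cycle 1: issue ADD r1<-Add1 // r0:9,r1:Add1,r2:6,r3:2,r4:7
cycle 2: issue ADD r0<-Add2 // r0:Add2,r1:Add1,r2:6,r3:2,r4:7
cycle 3: CDB Add1=13; issue MUL r0<-Mul1 // r0:Mul1,r1:13,r2:6,r3:2,r4:7
cycle 4: CDB Add2=15; issue ADD r1<-Add1 // r0:Mul1,r1:Add1,r2:6,r3:2,r4:7
cycle 5: issue SUB r4<-Add2 // r0:Mul1,r1:Add1,r2:6,r3:2,r4:Add2
cycle 6: CDB Add1=26; issue ADD r0<-Add1 // r0:Add1,r1:26,r2:6,r3:2,r4:Add2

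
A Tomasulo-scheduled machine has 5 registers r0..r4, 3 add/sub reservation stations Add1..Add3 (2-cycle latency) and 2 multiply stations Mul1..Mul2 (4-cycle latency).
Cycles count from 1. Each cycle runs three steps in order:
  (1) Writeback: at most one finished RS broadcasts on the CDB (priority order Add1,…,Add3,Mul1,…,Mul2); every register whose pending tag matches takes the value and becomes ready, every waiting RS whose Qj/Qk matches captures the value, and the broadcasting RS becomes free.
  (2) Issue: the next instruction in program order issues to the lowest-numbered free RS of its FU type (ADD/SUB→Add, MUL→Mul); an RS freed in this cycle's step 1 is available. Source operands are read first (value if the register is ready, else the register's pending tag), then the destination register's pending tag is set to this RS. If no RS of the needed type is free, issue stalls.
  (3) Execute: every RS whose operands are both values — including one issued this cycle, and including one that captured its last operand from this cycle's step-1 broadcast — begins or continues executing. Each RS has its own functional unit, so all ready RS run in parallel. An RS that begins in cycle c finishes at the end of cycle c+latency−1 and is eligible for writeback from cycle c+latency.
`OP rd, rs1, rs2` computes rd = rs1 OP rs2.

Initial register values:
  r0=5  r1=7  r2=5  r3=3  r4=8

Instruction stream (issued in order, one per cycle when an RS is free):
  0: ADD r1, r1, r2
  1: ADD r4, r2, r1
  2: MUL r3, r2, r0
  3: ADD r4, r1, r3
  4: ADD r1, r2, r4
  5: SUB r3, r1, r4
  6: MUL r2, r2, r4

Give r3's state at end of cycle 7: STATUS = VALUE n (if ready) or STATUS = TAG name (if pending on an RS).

STATUS = TAG Add3

c1: issue ADD r1<-Add1 | r0:5,r1:Add1,r2:5,r3:3,r4:8
c2: issue ADD r4<-Add2 | r0:5,r1:Add1,r2:5,r3:3,r4:Add2
c3: CDB Add1=12; issue MUL r3<-Mul1 | r0:5,r1:12,r2:5,r3:Mul1,r4:Add2
c4: issue ADD r4<-Add1 | r0:5,r1:12,r2:5,r3:Mul1,r4:Add1
c5: CDB Add2=17; issue ADD r1<-Add2 | r0:5,r1:Add2,r2:5,r3:Mul1,r4:Add1
c6: issue SUB r3<-Add3 | r0:5,r1:Add2,r2:5,r3:Add3,r4:Add1
c7: CDB Mul1=25; issue MUL r2<-Mul1 | r0:5,r1:Add2,r2:Mul1,r3:Add3,r4:Add1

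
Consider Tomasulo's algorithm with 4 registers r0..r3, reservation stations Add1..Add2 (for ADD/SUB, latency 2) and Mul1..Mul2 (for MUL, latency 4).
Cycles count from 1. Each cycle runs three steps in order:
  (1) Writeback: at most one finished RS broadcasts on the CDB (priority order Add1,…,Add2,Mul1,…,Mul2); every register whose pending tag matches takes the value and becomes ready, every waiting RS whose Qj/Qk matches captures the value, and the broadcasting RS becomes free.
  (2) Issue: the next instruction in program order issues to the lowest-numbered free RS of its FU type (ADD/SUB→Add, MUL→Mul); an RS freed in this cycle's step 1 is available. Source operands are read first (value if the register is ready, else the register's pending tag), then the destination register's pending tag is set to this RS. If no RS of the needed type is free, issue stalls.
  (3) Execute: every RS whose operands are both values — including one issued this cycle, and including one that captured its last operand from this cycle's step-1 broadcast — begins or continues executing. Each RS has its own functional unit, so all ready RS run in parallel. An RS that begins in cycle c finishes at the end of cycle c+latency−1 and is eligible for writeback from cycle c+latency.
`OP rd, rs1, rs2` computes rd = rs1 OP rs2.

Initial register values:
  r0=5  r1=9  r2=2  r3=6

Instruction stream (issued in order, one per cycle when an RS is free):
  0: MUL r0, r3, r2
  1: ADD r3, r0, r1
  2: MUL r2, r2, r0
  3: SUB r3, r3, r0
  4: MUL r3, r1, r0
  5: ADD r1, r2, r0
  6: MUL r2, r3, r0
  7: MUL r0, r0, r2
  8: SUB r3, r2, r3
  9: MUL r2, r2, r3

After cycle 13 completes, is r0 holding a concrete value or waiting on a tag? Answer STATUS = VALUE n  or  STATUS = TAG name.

STATUS = TAG Mul2

  c1: issue MUL r0<-Mul1  regs: r0:Mul1,r1:9,r2:2,r3:6
  c2: issue ADD r3<-Add1  regs: r0:Mul1,r1:9,r2:2,r3:Add1
  c3: issue MUL r2<-Mul2  regs: r0:Mul1,r1:9,r2:Mul2,r3:Add1
  c4: issue SUB r3<-Add2  regs: r0:Mul1,r1:9,r2:Mul2,r3:Add2
  c5: CDB Mul1=12; issue MUL r3<-Mul1  regs: r0:12,r1:9,r2:Mul2,r3:Mul1
  c6: stall  regs: r0:12,r1:9,r2:Mul2,r3:Mul1
  c7: CDB Add1=21; issue ADD r1<-Add1  regs: r0:12,r1:Add1,r2:Mul2,r3:Mul1
  c8: stall  regs: r0:12,r1:Add1,r2:Mul2,r3:Mul1
  c9: CDB Add2=9; stall  regs: r0:12,r1:Add1,r2:Mul2,r3:Mul1
  c10: CDB Mul1=108; issue MUL r2<-Mul1  regs: r0:12,r1:Add1,r2:Mul1,r3:108
  c11: CDB Mul2=24; issue MUL r0<-Mul2  regs: r0:Mul2,r1:Add1,r2:Mul1,r3:108
  c12: issue SUB r3<-Add2  regs: r0:Mul2,r1:Add1,r2:Mul1,r3:Add2
  c13: CDB Add1=36; stall  regs: r0:Mul2,r1:36,r2:Mul1,r3:Add2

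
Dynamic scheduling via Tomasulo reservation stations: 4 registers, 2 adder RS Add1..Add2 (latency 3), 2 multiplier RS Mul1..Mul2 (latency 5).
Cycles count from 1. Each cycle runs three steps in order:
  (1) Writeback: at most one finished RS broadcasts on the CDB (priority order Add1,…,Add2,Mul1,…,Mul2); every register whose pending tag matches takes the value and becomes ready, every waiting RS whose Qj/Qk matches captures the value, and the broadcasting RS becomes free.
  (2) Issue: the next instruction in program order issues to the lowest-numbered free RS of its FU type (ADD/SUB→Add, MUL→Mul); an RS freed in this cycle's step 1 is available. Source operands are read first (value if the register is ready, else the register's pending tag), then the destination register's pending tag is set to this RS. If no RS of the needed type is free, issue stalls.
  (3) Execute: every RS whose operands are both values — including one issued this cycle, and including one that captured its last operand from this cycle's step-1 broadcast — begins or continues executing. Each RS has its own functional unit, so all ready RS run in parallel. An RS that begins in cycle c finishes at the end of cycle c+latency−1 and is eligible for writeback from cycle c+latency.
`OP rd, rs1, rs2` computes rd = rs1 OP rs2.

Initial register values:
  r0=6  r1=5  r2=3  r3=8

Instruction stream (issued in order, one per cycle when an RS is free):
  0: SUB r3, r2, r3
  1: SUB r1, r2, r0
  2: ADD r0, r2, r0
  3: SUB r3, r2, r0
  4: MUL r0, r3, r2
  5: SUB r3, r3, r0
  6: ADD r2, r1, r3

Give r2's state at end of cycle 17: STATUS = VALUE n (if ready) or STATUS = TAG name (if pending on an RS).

STATUS = TAG Add2

  c1: issue SUB r3<-Add1  regs: r0:6,r1:5,r2:3,r3:Add1
  c2: issue SUB r1<-Add2  regs: r0:6,r1:Add2,r2:3,r3:Add1
  c3: stall  regs: r0:6,r1:Add2,r2:3,r3:Add1
  c4: CDB Add1=-5; issue ADD r0<-Add1  regs: r0:Add1,r1:Add2,r2:3,r3:-5
  c5: CDB Add2=-3; issue SUB r3<-Add2  regs: r0:Add1,r1:-3,r2:3,r3:Add2
  c6: issue MUL r0<-Mul1  regs: r0:Mul1,r1:-3,r2:3,r3:Add2
  c7: CDB Add1=9; issue SUB r3<-Add1  regs: r0:Mul1,r1:-3,r2:3,r3:Add1
  c8: stall  regs: r0:Mul1,r1:-3,r2:3,r3:Add1
  c9: stall  regs: r0:Mul1,r1:-3,r2:3,r3:Add1
  c10: CDB Add2=-6; issue ADD r2<-Add2  regs: r0:Mul1,r1:-3,r2:Add2,r3:Add1
  c11: -  regs: r0:Mul1,r1:-3,r2:Add2,r3:Add1
  c12: -  regs: r0:Mul1,r1:-3,r2:Add2,r3:Add1
  c13: -  regs: r0:Mul1,r1:-3,r2:Add2,r3:Add1
  c14: -  regs: r0:Mul1,r1:-3,r2:Add2,r3:Add1
  c15: CDB Mul1=-18  regs: r0:-18,r1:-3,r2:Add2,r3:Add1
  c16: -  regs: r0:-18,r1:-3,r2:Add2,r3:Add1
  c17: -  regs: r0:-18,r1:-3,r2:Add2,r3:Add1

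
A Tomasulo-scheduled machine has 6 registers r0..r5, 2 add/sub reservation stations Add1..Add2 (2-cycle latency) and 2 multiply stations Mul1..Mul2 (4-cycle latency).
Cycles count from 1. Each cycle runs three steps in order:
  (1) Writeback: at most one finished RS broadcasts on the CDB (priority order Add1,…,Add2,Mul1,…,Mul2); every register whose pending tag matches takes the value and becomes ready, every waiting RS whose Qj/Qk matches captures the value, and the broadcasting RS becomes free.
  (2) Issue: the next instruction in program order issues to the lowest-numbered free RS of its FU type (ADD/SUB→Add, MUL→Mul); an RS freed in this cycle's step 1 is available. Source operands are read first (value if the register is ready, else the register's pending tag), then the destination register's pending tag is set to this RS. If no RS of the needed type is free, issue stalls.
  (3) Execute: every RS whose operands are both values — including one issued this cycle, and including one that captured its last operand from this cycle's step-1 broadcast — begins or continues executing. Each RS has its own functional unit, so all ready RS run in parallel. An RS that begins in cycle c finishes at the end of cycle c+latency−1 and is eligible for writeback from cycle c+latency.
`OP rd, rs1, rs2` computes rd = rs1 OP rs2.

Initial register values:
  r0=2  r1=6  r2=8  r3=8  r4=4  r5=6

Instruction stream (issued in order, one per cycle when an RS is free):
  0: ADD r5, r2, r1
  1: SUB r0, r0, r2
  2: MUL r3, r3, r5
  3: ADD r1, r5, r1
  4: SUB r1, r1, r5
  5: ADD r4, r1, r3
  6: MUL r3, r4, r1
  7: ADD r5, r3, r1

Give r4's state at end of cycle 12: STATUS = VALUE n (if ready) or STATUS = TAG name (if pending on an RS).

STATUS = VALUE 118

  c1: issue ADD r5<-Add1  regs: r0:2,r1:6,r2:8,r3:8,r4:4,r5:Add1
  c2: issue SUB r0<-Add2  regs: r0:Add2,r1:6,r2:8,r3:8,r4:4,r5:Add1
  c3: CDB Add1=14; issue MUL r3<-Mul1  regs: r0:Add2,r1:6,r2:8,r3:Mul1,r4:4,r5:14
  c4: CDB Add2=-6; issue ADD r1<-Add1  regs: r0:-6,r1:Add1,r2:8,r3:Mul1,r4:4,r5:14
  c5: issue SUB r1<-Add2  regs: r0:-6,r1:Add2,r2:8,r3:Mul1,r4:4,r5:14
  c6: CDB Add1=20; issue ADD r4<-Add1  regs: r0:-6,r1:Add2,r2:8,r3:Mul1,r4:Add1,r5:14
  c7: CDB Mul1=112; issue MUL r3<-Mul1  regs: r0:-6,r1:Add2,r2:8,r3:Mul1,r4:Add1,r5:14
  c8: CDB Add2=6; issue ADD r5<-Add2  regs: r0:-6,r1:6,r2:8,r3:Mul1,r4:Add1,r5:Add2
  c9: -  regs: r0:-6,r1:6,r2:8,r3:Mul1,r4:Add1,r5:Add2
  c10: CDB Add1=118  regs: r0:-6,r1:6,r2:8,r3:Mul1,r4:118,r5:Add2
  c11: -  regs: r0:-6,r1:6,r2:8,r3:Mul1,r4:118,r5:Add2
  c12: -  regs: r0:-6,r1:6,r2:8,r3:Mul1,r4:118,r5:Add2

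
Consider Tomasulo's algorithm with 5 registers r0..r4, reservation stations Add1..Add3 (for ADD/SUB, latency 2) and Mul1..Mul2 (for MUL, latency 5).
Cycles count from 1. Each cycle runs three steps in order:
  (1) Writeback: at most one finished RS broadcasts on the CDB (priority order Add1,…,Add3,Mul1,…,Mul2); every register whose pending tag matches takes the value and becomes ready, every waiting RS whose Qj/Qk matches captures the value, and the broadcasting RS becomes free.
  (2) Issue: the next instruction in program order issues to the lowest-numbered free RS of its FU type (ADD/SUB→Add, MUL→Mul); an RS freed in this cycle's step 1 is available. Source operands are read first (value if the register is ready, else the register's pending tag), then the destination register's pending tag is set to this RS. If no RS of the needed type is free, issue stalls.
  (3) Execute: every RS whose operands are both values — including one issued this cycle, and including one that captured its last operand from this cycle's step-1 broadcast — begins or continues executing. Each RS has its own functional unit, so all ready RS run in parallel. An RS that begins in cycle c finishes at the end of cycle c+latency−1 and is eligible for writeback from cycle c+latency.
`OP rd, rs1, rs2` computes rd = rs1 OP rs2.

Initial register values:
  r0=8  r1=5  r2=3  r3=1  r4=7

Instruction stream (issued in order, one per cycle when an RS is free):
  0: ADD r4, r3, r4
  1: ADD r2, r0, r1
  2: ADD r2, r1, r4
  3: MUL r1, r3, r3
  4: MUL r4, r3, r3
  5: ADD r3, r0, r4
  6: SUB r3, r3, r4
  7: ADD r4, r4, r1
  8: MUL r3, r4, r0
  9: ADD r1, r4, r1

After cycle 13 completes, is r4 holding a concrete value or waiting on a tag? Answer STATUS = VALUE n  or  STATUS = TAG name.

c1: issue ADD r4<-Add1 | r0:8,r1:5,r2:3,r3:1,r4:Add1
c2: issue ADD r2<-Add2 | r0:8,r1:5,r2:Add2,r3:1,r4:Add1
c3: CDB Add1=8; issue ADD r2<-Add1 | r0:8,r1:5,r2:Add1,r3:1,r4:8
c4: CDB Add2=13; issue MUL r1<-Mul1 | r0:8,r1:Mul1,r2:Add1,r3:1,r4:8
c5: CDB Add1=13; issue MUL r4<-Mul2 | r0:8,r1:Mul1,r2:13,r3:1,r4:Mul2
c6: issue ADD r3<-Add1 | r0:8,r1:Mul1,r2:13,r3:Add1,r4:Mul2
c7: issue SUB r3<-Add2 | r0:8,r1:Mul1,r2:13,r3:Add2,r4:Mul2
c8: issue ADD r4<-Add3 | r0:8,r1:Mul1,r2:13,r3:Add2,r4:Add3
c9: CDB Mul1=1; issue MUL r3<-Mul1 | r0:8,r1:1,r2:13,r3:Mul1,r4:Add3
c10: CDB Mul2=1; stall | r0:8,r1:1,r2:13,r3:Mul1,r4:Add3
c11: stall | r0:8,r1:1,r2:13,r3:Mul1,r4:Add3
c12: CDB Add1=9; issue ADD r1<-Add1 | r0:8,r1:Add1,r2:13,r3:Mul1,r4:Add3
c13: CDB Add3=2 | r0:8,r1:Add1,r2:13,r3:Mul1,r4:2

STATUS = VALUE 2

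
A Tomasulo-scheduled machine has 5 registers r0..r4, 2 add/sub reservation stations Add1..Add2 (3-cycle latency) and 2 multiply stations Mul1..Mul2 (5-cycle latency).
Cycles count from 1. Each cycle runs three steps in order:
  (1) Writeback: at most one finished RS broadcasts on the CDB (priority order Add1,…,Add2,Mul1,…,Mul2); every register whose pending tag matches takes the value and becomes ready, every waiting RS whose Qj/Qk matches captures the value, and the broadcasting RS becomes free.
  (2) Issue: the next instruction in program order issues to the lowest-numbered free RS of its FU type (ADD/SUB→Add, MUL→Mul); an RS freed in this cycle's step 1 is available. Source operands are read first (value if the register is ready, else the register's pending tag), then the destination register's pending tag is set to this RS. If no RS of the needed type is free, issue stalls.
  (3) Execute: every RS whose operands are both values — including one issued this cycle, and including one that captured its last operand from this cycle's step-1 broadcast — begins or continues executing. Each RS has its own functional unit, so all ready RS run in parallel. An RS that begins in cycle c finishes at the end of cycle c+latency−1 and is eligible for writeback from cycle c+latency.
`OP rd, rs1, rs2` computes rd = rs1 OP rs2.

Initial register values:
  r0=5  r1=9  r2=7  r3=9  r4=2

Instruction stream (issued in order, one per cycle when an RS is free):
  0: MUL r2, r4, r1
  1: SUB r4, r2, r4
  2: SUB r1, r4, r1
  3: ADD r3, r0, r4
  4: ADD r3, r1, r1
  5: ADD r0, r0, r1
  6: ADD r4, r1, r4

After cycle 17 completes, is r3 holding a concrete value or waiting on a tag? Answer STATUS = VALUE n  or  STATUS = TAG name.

cycle 1: issue MUL r2<-Mul1 // r0:5,r1:9,r2:Mul1,r3:9,r4:2
cycle 2: issue SUB r4<-Add1 // r0:5,r1:9,r2:Mul1,r3:9,r4:Add1
cycle 3: issue SUB r1<-Add2 // r0:5,r1:Add2,r2:Mul1,r3:9,r4:Add1
cycle 4: stall // r0:5,r1:Add2,r2:Mul1,r3:9,r4:Add1
cycle 5: stall // r0:5,r1:Add2,r2:Mul1,r3:9,r4:Add1
cycle 6: CDB Mul1=18; stall // r0:5,r1:Add2,r2:18,r3:9,r4:Add1
cycle 7: stall // r0:5,r1:Add2,r2:18,r3:9,r4:Add1
cycle 8: stall // r0:5,r1:Add2,r2:18,r3:9,r4:Add1
cycle 9: CDB Add1=16; issue ADD r3<-Add1 // r0:5,r1:Add2,r2:18,r3:Add1,r4:16
cycle 10: stall // r0:5,r1:Add2,r2:18,r3:Add1,r4:16
cycle 11: stall // r0:5,r1:Add2,r2:18,r3:Add1,r4:16
cycle 12: CDB Add1=21; issue ADD r3<-Add1 // r0:5,r1:Add2,r2:18,r3:Add1,r4:16
cycle 13: CDB Add2=7; issue ADD r0<-Add2 // r0:Add2,r1:7,r2:18,r3:Add1,r4:16
cycle 14: stall // r0:Add2,r1:7,r2:18,r3:Add1,r4:16
cycle 15: stall // r0:Add2,r1:7,r2:18,r3:Add1,r4:16
cycle 16: CDB Add1=14; issue ADD r4<-Add1 // r0:Add2,r1:7,r2:18,r3:14,r4:Add1
cycle 17: CDB Add2=12 // r0:12,r1:7,r2:18,r3:14,r4:Add1

STATUS = VALUE 14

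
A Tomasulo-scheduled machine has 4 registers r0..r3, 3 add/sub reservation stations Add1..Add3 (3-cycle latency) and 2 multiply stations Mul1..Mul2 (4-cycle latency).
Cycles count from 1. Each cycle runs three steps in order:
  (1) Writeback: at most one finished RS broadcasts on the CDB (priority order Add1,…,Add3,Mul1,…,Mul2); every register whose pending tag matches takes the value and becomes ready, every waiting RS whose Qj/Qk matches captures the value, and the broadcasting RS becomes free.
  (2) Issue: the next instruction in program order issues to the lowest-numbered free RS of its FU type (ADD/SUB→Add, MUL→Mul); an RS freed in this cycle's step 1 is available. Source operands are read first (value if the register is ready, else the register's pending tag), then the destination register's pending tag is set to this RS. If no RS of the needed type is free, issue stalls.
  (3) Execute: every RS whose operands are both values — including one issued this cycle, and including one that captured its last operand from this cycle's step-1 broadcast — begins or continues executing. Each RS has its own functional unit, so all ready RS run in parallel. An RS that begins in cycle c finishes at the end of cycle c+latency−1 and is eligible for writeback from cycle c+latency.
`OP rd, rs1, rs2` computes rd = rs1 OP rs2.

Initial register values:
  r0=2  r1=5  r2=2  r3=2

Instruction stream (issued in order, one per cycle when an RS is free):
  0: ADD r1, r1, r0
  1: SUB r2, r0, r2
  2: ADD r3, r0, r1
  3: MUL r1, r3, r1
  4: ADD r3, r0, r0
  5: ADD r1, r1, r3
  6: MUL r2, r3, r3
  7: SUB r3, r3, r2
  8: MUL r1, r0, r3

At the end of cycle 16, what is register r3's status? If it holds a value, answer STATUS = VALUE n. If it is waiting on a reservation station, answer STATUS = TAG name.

STATUS = VALUE -12

  c1: issue ADD r1<-Add1  regs: r0:2,r1:Add1,r2:2,r3:2
  c2: issue SUB r2<-Add2  regs: r0:2,r1:Add1,r2:Add2,r3:2
  c3: issue ADD r3<-Add3  regs: r0:2,r1:Add1,r2:Add2,r3:Add3
  c4: CDB Add1=7; issue MUL r1<-Mul1  regs: r0:2,r1:Mul1,r2:Add2,r3:Add3
  c5: CDB Add2=0; issue ADD r3<-Add1  regs: r0:2,r1:Mul1,r2:0,r3:Add1
  c6: issue ADD r1<-Add2  regs: r0:2,r1:Add2,r2:0,r3:Add1
  c7: CDB Add3=9; issue MUL r2<-Mul2  regs: r0:2,r1:Add2,r2:Mul2,r3:Add1
  c8: CDB Add1=4; issue SUB r3<-Add1  regs: r0:2,r1:Add2,r2:Mul2,r3:Add1
  c9: stall  regs: r0:2,r1:Add2,r2:Mul2,r3:Add1
  c10: stall  regs: r0:2,r1:Add2,r2:Mul2,r3:Add1
  c11: CDB Mul1=63; issue MUL r1<-Mul1  regs: r0:2,r1:Mul1,r2:Mul2,r3:Add1
  c12: CDB Mul2=16  regs: r0:2,r1:Mul1,r2:16,r3:Add1
  c13: -  regs: r0:2,r1:Mul1,r2:16,r3:Add1
  c14: CDB Add2=67  regs: r0:2,r1:Mul1,r2:16,r3:Add1
  c15: CDB Add1=-12  regs: r0:2,r1:Mul1,r2:16,r3:-12
  c16: -  regs: r0:2,r1:Mul1,r2:16,r3:-12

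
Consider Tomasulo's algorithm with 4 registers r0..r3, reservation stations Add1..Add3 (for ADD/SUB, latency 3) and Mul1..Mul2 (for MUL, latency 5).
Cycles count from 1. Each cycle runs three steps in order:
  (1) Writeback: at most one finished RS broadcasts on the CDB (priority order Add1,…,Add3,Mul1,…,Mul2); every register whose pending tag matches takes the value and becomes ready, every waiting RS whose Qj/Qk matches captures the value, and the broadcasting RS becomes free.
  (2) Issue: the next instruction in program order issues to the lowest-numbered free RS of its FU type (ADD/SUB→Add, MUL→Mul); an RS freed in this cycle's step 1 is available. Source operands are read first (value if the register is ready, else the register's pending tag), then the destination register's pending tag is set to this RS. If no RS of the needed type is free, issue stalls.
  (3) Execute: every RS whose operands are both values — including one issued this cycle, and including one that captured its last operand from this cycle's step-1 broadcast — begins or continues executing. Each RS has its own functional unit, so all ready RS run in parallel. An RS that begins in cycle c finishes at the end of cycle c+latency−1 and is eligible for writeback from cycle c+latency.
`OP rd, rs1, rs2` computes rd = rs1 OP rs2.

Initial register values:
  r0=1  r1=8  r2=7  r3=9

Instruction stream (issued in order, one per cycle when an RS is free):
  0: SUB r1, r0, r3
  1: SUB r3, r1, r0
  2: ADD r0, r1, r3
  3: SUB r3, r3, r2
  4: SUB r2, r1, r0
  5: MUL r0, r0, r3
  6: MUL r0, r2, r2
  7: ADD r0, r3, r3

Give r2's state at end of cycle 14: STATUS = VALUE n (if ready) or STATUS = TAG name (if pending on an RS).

STATUS = VALUE 9

cycle 1: issue SUB r1<-Add1 // r0:1,r1:Add1,r2:7,r3:9
cycle 2: issue SUB r3<-Add2 // r0:1,r1:Add1,r2:7,r3:Add2
cycle 3: issue ADD r0<-Add3 // r0:Add3,r1:Add1,r2:7,r3:Add2
cycle 4: CDB Add1=-8; issue SUB r3<-Add1 // r0:Add3,r1:-8,r2:7,r3:Add1
cycle 5: stall // r0:Add3,r1:-8,r2:7,r3:Add1
cycle 6: stall // r0:Add3,r1:-8,r2:7,r3:Add1
cycle 7: CDB Add2=-9; issue SUB r2<-Add2 // r0:Add3,r1:-8,r2:Add2,r3:Add1
cycle 8: issue MUL r0<-Mul1 // r0:Mul1,r1:-8,r2:Add2,r3:Add1
cycle 9: issue MUL r0<-Mul2 // r0:Mul2,r1:-8,r2:Add2,r3:Add1
cycle 10: CDB Add1=-16; issue ADD r0<-Add1 // r0:Add1,r1:-8,r2:Add2,r3:-16
cycle 11: CDB Add3=-17 // r0:Add1,r1:-8,r2:Add2,r3:-16
cycle 12: - // r0:Add1,r1:-8,r2:Add2,r3:-16
cycle 13: CDB Add1=-32 // r0:-32,r1:-8,r2:Add2,r3:-16
cycle 14: CDB Add2=9 // r0:-32,r1:-8,r2:9,r3:-16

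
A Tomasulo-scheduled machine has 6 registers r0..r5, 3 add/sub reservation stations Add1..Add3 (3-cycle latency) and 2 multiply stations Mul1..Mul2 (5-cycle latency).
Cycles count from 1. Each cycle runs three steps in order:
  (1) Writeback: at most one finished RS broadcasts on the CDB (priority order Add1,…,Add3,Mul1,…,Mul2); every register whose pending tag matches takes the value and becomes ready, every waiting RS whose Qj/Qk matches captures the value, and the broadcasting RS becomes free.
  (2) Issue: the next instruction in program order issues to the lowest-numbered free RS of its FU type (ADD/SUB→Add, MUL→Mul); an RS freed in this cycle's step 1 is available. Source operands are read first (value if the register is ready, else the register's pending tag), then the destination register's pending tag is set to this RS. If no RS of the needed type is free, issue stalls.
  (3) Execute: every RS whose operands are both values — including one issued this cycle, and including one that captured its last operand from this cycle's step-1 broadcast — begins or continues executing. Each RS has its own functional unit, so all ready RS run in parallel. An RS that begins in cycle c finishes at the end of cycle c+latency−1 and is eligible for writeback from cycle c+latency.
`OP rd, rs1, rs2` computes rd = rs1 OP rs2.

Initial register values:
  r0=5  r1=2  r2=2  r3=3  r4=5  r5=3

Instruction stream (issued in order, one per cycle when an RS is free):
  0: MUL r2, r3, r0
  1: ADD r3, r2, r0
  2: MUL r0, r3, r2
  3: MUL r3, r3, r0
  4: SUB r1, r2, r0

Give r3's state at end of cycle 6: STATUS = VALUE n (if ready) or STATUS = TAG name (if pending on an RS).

  c1: issue MUL r2<-Mul1  regs: r0:5,r1:2,r2:Mul1,r3:3,r4:5,r5:3
  c2: issue ADD r3<-Add1  regs: r0:5,r1:2,r2:Mul1,r3:Add1,r4:5,r5:3
  c3: issue MUL r0<-Mul2  regs: r0:Mul2,r1:2,r2:Mul1,r3:Add1,r4:5,r5:3
  c4: stall  regs: r0:Mul2,r1:2,r2:Mul1,r3:Add1,r4:5,r5:3
  c5: stall  regs: r0:Mul2,r1:2,r2:Mul1,r3:Add1,r4:5,r5:3
  c6: CDB Mul1=15; issue MUL r3<-Mul1  regs: r0:Mul2,r1:2,r2:15,r3:Mul1,r4:5,r5:3

STATUS = TAG Mul1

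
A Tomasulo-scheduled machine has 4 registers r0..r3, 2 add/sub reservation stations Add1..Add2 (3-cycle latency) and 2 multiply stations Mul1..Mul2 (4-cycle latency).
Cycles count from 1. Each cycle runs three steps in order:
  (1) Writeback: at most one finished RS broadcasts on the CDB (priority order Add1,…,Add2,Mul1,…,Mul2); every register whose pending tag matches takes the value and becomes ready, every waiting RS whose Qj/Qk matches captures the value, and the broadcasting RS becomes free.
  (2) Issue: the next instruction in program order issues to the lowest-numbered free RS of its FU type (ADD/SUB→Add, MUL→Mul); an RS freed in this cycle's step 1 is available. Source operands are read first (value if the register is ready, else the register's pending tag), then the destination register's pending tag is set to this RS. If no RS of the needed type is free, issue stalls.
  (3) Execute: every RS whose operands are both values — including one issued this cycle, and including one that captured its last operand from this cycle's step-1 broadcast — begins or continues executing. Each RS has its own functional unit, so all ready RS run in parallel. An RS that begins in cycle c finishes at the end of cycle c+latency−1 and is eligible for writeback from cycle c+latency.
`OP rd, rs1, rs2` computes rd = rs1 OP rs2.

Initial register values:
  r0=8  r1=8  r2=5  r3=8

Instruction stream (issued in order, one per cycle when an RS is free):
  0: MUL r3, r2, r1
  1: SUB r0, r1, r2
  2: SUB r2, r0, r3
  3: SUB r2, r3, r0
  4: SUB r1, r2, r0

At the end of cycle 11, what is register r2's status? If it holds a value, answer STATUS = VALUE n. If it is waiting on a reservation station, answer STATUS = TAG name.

c1: issue MUL r3<-Mul1 | r0:8,r1:8,r2:5,r3:Mul1
c2: issue SUB r0<-Add1 | r0:Add1,r1:8,r2:5,r3:Mul1
c3: issue SUB r2<-Add2 | r0:Add1,r1:8,r2:Add2,r3:Mul1
c4: stall | r0:Add1,r1:8,r2:Add2,r3:Mul1
c5: CDB Add1=3; issue SUB r2<-Add1 | r0:3,r1:8,r2:Add1,r3:Mul1
c6: CDB Mul1=40; stall | r0:3,r1:8,r2:Add1,r3:40
c7: stall | r0:3,r1:8,r2:Add1,r3:40
c8: stall | r0:3,r1:8,r2:Add1,r3:40
c9: CDB Add1=37; issue SUB r1<-Add1 | r0:3,r1:Add1,r2:37,r3:40
c10: CDB Add2=-37 | r0:3,r1:Add1,r2:37,r3:40
c11: - | r0:3,r1:Add1,r2:37,r3:40

STATUS = VALUE 37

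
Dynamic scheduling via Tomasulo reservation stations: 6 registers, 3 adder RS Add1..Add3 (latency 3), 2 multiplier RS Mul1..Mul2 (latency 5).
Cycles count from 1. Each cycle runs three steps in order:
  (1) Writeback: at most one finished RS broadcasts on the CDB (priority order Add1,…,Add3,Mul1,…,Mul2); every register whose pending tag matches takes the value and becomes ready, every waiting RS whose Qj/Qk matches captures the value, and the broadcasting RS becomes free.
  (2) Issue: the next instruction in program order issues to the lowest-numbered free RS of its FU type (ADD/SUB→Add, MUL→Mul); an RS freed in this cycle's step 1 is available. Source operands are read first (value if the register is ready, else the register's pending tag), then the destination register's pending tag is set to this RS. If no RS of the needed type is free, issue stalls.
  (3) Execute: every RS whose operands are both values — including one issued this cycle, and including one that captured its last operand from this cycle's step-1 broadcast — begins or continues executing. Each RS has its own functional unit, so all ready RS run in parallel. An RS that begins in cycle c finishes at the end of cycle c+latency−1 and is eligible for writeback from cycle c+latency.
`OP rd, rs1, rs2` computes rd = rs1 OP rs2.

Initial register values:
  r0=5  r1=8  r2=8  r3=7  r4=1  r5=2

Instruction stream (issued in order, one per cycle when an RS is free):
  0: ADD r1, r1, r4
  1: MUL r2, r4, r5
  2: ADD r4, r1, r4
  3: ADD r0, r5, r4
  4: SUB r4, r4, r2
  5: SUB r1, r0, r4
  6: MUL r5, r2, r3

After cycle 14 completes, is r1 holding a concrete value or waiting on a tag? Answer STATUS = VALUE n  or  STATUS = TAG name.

c1: issue ADD r1<-Add1 | r0:5,r1:Add1,r2:8,r3:7,r4:1,r5:2
c2: issue MUL r2<-Mul1 | r0:5,r1:Add1,r2:Mul1,r3:7,r4:1,r5:2
c3: issue ADD r4<-Add2 | r0:5,r1:Add1,r2:Mul1,r3:7,r4:Add2,r5:2
c4: CDB Add1=9; issue ADD r0<-Add1 | r0:Add1,r1:9,r2:Mul1,r3:7,r4:Add2,r5:2
c5: issue SUB r4<-Add3 | r0:Add1,r1:9,r2:Mul1,r3:7,r4:Add3,r5:2
c6: stall | r0:Add1,r1:9,r2:Mul1,r3:7,r4:Add3,r5:2
c7: CDB Add2=10; issue SUB r1<-Add2 | r0:Add1,r1:Add2,r2:Mul1,r3:7,r4:Add3,r5:2
c8: CDB Mul1=2; issue MUL r5<-Mul1 | r0:Add1,r1:Add2,r2:2,r3:7,r4:Add3,r5:Mul1
c9: - | r0:Add1,r1:Add2,r2:2,r3:7,r4:Add3,r5:Mul1
c10: CDB Add1=12 | r0:12,r1:Add2,r2:2,r3:7,r4:Add3,r5:Mul1
c11: CDB Add3=8 | r0:12,r1:Add2,r2:2,r3:7,r4:8,r5:Mul1
c12: - | r0:12,r1:Add2,r2:2,r3:7,r4:8,r5:Mul1
c13: CDB Mul1=14 | r0:12,r1:Add2,r2:2,r3:7,r4:8,r5:14
c14: CDB Add2=4 | r0:12,r1:4,r2:2,r3:7,r4:8,r5:14

STATUS = VALUE 4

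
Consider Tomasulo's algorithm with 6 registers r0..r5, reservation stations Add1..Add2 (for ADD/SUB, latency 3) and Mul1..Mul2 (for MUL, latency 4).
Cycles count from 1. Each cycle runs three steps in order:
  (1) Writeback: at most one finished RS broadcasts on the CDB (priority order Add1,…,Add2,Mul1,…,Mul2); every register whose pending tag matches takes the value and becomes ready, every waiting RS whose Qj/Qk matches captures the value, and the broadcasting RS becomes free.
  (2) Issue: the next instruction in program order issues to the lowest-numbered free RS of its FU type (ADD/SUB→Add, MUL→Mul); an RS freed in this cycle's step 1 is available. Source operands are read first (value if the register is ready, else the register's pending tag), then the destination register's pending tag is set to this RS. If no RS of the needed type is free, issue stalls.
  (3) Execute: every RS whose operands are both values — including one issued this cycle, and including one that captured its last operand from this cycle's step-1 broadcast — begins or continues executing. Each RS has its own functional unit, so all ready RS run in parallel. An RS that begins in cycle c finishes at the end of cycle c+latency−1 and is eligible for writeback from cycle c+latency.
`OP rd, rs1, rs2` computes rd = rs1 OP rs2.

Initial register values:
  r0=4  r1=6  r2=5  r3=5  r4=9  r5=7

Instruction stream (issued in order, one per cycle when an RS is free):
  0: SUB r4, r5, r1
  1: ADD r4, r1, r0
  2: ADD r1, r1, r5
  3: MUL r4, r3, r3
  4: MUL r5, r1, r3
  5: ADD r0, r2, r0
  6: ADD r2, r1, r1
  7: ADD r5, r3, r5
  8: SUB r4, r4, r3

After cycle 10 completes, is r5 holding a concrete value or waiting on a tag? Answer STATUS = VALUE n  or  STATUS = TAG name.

STATUS = TAG Add1

c1: issue SUB r4<-Add1 | r0:4,r1:6,r2:5,r3:5,r4:Add1,r5:7
c2: issue ADD r4<-Add2 | r0:4,r1:6,r2:5,r3:5,r4:Add2,r5:7
c3: stall | r0:4,r1:6,r2:5,r3:5,r4:Add2,r5:7
c4: CDB Add1=1; issue ADD r1<-Add1 | r0:4,r1:Add1,r2:5,r3:5,r4:Add2,r5:7
c5: CDB Add2=10; issue MUL r4<-Mul1 | r0:4,r1:Add1,r2:5,r3:5,r4:Mul1,r5:7
c6: issue MUL r5<-Mul2 | r0:4,r1:Add1,r2:5,r3:5,r4:Mul1,r5:Mul2
c7: CDB Add1=13; issue ADD r0<-Add1 | r0:Add1,r1:13,r2:5,r3:5,r4:Mul1,r5:Mul2
c8: issue ADD r2<-Add2 | r0:Add1,r1:13,r2:Add2,r3:5,r4:Mul1,r5:Mul2
c9: CDB Mul1=25; stall | r0:Add1,r1:13,r2:Add2,r3:5,r4:25,r5:Mul2
c10: CDB Add1=9; issue ADD r5<-Add1 | r0:9,r1:13,r2:Add2,r3:5,r4:25,r5:Add1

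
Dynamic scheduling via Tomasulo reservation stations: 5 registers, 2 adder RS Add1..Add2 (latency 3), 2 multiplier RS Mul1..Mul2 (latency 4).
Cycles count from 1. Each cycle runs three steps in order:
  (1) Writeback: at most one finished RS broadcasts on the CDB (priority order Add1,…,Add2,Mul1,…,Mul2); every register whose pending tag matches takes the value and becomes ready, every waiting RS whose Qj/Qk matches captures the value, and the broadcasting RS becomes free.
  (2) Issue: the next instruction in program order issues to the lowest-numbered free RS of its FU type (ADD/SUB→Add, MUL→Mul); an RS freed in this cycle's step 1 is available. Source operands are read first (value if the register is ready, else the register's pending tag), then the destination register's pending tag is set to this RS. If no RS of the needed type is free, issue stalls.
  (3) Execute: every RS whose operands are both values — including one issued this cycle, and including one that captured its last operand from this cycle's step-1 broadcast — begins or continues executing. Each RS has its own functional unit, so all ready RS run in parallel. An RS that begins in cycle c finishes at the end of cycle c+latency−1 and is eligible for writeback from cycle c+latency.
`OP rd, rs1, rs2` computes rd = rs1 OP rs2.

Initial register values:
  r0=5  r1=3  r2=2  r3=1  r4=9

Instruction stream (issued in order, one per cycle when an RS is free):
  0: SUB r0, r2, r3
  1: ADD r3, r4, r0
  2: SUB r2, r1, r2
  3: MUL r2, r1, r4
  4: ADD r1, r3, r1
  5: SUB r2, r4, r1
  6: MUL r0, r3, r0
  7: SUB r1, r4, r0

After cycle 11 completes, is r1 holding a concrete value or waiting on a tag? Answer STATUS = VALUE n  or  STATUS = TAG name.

STATUS = TAG Add1

  c1: issue SUB r0<-Add1  regs: r0:Add1,r1:3,r2:2,r3:1,r4:9
  c2: issue ADD r3<-Add2  regs: r0:Add1,r1:3,r2:2,r3:Add2,r4:9
  c3: stall  regs: r0:Add1,r1:3,r2:2,r3:Add2,r4:9
  c4: CDB Add1=1; issue SUB r2<-Add1  regs: r0:1,r1:3,r2:Add1,r3:Add2,r4:9
  c5: issue MUL r2<-Mul1  regs: r0:1,r1:3,r2:Mul1,r3:Add2,r4:9
  c6: stall  regs: r0:1,r1:3,r2:Mul1,r3:Add2,r4:9
  c7: CDB Add1=1; issue ADD r1<-Add1  regs: r0:1,r1:Add1,r2:Mul1,r3:Add2,r4:9
  c8: CDB Add2=10; issue SUB r2<-Add2  regs: r0:1,r1:Add1,r2:Add2,r3:10,r4:9
  c9: CDB Mul1=27; issue MUL r0<-Mul1  regs: r0:Mul1,r1:Add1,r2:Add2,r3:10,r4:9
  c10: stall  regs: r0:Mul1,r1:Add1,r2:Add2,r3:10,r4:9
  c11: CDB Add1=13; issue SUB r1<-Add1  regs: r0:Mul1,r1:Add1,r2:Add2,r3:10,r4:9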